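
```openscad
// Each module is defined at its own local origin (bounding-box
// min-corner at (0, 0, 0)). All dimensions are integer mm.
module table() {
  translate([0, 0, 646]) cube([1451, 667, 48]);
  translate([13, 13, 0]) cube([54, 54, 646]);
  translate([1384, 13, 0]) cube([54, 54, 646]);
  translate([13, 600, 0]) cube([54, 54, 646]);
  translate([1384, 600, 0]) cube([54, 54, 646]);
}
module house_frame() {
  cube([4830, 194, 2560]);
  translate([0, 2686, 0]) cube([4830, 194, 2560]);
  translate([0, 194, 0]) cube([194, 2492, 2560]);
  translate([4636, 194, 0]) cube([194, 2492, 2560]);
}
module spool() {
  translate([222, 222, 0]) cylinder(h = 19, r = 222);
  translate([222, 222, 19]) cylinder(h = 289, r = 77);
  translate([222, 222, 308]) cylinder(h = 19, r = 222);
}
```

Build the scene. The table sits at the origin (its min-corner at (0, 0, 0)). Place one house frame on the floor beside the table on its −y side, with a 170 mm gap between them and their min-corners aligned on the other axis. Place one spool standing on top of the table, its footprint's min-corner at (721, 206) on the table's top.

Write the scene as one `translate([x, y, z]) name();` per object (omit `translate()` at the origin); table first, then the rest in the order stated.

table();
translate([0, -3050, 0]) house_frame();
translate([721, 206, 694]) spool();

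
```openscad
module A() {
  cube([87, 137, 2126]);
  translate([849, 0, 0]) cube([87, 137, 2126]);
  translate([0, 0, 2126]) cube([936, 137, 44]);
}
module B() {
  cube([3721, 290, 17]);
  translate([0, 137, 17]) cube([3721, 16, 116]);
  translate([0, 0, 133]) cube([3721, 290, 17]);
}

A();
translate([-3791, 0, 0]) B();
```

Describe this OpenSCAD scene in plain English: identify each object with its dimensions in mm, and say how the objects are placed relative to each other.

A is a rectangular door frame: two vertical jambs of 87×137 mm section, 2126 mm tall, with a clear opening 762 mm wide between their inner faces. A header 44 mm tall and 137 mm deep lies on top of the jambs and spans the full outside width.

B is an I-beam lying along x, 3721 mm long. Overall section height 150 mm. Two flanges 290 mm wide (y) and 17 mm thick, one on the floor and one at the top; a web 16 mm thick runs between them, centred on the flange width.

The I-beam is on the floor beside the door frame on its −x side.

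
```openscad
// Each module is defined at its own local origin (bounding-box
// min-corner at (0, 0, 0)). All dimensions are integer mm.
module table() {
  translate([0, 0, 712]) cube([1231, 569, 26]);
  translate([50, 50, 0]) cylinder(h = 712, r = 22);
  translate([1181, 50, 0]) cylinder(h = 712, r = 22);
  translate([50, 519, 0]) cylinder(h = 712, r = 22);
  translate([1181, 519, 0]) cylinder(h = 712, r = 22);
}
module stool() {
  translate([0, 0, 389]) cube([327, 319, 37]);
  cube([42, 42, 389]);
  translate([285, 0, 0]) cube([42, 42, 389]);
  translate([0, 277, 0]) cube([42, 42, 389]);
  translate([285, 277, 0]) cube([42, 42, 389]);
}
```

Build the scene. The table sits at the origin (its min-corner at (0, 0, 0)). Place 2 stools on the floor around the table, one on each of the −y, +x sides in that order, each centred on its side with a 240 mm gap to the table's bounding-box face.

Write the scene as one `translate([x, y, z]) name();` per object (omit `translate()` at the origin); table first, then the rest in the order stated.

table();
translate([452, -559, 0]) stool();
translate([1471, 125, 0]) stool();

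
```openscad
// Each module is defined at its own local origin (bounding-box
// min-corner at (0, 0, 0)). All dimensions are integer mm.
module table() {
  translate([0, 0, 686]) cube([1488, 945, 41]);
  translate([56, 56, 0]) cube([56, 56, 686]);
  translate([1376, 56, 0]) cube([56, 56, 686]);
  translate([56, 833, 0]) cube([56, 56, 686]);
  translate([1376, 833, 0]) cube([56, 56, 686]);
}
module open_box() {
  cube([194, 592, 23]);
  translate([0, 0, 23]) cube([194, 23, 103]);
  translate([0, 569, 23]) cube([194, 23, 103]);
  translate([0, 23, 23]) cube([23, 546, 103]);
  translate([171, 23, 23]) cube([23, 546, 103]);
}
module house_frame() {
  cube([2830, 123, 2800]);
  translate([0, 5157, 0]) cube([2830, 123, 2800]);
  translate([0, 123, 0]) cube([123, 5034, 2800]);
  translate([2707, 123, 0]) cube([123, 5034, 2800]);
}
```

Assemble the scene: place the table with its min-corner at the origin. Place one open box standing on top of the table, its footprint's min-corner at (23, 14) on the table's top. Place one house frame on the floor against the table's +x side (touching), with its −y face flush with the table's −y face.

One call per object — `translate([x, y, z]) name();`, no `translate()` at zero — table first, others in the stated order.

table();
translate([23, 14, 727]) open_box();
translate([1488, 0, 0]) house_frame();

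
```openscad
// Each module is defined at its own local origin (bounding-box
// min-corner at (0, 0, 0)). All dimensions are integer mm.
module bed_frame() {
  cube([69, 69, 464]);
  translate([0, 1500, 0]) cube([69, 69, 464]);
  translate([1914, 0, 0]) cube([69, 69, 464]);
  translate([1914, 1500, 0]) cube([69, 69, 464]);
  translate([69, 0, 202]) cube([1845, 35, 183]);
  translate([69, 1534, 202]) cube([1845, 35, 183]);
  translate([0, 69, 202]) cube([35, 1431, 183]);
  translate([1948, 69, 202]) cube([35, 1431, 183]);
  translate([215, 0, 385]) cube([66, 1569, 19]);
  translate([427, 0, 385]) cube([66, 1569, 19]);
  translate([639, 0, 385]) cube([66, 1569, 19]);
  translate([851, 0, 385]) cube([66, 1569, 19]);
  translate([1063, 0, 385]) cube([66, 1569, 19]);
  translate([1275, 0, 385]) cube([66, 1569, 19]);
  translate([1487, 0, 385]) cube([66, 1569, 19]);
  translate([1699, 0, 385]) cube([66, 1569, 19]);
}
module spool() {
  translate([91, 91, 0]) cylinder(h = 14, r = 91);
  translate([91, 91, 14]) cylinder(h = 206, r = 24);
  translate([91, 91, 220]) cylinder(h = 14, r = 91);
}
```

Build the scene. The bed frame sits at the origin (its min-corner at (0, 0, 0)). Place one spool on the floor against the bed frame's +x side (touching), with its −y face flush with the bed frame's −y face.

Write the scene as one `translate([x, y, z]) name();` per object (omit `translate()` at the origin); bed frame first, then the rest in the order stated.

bed_frame();
translate([1983, 0, 0]) spool();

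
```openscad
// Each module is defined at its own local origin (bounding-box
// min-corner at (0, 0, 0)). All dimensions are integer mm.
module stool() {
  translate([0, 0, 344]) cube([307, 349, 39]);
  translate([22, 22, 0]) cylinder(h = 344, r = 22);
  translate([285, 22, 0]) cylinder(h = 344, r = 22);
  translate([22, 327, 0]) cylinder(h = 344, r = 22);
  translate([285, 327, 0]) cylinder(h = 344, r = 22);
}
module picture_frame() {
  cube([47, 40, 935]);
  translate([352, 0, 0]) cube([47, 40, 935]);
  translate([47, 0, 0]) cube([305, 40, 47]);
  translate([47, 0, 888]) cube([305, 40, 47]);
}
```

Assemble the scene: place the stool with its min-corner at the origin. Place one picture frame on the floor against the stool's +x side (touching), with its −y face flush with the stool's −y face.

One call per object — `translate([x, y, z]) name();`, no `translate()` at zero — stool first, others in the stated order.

stool();
translate([307, 0, 0]) picture_frame();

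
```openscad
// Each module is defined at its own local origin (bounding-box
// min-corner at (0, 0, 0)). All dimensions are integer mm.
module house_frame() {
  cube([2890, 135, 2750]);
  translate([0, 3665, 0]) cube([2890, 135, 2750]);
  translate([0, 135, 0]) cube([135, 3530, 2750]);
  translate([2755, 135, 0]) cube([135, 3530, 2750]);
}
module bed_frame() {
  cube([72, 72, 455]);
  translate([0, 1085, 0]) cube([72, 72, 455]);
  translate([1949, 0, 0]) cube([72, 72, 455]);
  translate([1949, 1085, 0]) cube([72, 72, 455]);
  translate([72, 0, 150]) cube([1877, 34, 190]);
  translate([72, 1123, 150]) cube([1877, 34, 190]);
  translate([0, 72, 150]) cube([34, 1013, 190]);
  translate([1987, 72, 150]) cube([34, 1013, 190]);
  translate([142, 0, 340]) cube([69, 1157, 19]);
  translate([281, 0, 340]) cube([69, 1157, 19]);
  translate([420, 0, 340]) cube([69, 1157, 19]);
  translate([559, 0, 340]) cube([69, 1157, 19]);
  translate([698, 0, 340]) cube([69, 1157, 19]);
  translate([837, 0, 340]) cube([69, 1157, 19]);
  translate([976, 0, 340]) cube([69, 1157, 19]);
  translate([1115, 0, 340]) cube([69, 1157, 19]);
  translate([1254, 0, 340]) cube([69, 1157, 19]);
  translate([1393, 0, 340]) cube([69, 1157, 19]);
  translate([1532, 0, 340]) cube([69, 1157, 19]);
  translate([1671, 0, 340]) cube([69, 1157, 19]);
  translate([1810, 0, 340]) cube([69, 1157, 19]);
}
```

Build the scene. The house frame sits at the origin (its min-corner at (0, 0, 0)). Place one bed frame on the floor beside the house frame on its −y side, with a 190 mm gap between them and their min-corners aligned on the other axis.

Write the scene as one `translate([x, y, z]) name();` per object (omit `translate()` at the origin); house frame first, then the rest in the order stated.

house_frame();
translate([0, -1347, 0]) bed_frame();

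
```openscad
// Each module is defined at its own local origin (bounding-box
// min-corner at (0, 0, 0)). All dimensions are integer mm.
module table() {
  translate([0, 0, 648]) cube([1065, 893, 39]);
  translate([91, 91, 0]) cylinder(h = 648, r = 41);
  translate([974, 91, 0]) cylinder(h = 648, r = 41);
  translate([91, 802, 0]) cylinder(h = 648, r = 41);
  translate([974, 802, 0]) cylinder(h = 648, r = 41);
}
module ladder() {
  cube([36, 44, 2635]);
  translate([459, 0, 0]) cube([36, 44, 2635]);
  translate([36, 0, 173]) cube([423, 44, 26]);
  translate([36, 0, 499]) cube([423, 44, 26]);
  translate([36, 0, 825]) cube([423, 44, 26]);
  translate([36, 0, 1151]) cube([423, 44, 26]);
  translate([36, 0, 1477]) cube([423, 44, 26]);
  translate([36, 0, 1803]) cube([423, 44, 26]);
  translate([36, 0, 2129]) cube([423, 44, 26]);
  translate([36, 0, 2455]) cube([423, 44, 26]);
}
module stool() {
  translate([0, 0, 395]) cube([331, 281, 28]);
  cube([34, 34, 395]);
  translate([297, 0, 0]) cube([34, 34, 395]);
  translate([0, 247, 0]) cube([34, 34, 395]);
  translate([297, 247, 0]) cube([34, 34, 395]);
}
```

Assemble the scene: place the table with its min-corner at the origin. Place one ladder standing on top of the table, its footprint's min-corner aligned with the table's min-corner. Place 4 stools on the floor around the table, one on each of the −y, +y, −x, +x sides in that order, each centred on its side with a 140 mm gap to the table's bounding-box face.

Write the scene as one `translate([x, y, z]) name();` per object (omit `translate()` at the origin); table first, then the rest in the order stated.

table();
translate([0, 0, 687]) ladder();
translate([367, -421, 0]) stool();
translate([367, 1033, 0]) stool();
translate([-471, 306, 0]) stool();
translate([1205, 306, 0]) stool();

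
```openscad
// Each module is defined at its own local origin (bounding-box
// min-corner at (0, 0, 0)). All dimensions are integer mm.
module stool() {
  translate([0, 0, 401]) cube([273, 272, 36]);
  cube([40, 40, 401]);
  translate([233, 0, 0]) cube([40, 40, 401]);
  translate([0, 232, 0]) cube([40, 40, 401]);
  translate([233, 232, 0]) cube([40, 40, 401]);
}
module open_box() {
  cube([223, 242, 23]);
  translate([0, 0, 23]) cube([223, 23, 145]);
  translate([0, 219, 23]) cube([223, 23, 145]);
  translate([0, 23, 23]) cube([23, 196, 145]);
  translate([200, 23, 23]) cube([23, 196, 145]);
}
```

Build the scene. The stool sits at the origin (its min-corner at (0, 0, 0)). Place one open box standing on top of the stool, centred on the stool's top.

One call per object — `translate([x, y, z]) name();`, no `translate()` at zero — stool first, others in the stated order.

stool();
translate([25, 15, 437]) open_box();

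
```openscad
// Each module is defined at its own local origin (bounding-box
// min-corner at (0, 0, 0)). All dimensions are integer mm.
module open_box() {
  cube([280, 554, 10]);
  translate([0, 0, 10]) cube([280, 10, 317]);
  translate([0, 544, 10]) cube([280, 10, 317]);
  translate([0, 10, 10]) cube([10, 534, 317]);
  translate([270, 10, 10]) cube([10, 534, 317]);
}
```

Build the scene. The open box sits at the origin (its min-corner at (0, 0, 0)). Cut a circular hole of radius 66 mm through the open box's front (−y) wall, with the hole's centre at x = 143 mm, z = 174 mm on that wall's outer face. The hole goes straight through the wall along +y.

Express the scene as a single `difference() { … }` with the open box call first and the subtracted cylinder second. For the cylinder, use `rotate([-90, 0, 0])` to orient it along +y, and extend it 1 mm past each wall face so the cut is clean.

difference() {
  open_box();
  translate([143, -1, 174]) rotate([-90, 0, 0]) cylinder(h = 12, r = 66);
}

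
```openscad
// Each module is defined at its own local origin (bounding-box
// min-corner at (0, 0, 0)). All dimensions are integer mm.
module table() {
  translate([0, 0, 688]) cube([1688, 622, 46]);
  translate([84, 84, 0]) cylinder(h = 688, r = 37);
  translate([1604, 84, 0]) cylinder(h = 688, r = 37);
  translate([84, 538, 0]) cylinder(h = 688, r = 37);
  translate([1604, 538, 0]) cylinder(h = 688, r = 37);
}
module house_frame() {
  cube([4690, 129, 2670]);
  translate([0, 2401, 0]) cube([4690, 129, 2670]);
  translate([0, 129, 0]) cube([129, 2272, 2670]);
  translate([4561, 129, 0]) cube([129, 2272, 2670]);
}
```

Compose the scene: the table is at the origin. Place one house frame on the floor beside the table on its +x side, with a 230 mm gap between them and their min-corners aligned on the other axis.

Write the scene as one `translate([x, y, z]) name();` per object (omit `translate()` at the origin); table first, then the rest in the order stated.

table();
translate([1918, 0, 0]) house_frame();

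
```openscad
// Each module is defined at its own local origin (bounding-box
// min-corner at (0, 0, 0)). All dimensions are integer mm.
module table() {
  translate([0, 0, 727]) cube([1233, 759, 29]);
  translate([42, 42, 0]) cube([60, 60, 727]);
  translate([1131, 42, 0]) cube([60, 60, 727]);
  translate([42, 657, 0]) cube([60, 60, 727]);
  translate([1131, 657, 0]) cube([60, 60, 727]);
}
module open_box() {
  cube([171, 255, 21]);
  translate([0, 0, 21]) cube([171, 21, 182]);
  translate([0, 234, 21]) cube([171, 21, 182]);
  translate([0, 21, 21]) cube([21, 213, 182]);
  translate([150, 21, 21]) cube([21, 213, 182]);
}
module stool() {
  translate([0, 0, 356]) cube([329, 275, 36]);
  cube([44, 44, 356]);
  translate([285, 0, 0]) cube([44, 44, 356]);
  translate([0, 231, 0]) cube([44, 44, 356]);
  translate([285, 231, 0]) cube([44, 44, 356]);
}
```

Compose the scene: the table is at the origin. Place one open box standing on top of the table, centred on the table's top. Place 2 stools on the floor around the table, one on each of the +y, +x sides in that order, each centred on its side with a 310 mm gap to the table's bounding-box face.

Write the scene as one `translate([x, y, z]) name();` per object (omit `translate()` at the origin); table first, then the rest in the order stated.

table();
translate([531, 252, 756]) open_box();
translate([452, 1069, 0]) stool();
translate([1543, 242, 0]) stool();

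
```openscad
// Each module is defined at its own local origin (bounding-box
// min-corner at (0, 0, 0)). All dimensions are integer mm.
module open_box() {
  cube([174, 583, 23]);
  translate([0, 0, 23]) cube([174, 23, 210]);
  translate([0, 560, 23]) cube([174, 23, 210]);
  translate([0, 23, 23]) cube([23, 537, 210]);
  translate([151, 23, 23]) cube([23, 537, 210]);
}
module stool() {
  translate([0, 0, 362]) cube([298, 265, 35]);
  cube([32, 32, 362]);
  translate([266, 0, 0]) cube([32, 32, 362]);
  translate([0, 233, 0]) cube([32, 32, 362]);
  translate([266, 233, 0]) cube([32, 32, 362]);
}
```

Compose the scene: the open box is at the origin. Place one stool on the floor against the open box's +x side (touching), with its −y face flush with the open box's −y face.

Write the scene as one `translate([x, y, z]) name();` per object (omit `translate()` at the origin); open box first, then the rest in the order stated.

open_box();
translate([174, 0, 0]) stool();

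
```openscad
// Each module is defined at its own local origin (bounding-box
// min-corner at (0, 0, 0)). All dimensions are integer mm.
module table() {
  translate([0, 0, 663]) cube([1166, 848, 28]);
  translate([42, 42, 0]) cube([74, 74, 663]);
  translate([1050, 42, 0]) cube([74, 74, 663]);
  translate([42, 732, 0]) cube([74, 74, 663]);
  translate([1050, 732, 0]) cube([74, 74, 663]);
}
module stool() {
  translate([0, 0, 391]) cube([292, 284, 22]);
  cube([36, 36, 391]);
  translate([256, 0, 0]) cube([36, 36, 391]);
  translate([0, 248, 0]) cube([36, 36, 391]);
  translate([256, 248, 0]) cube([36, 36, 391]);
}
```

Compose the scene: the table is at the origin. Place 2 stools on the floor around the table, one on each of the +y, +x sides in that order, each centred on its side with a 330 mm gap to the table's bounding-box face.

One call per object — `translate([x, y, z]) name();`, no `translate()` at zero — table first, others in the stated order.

table();
translate([437, 1178, 0]) stool();
translate([1496, 282, 0]) stool();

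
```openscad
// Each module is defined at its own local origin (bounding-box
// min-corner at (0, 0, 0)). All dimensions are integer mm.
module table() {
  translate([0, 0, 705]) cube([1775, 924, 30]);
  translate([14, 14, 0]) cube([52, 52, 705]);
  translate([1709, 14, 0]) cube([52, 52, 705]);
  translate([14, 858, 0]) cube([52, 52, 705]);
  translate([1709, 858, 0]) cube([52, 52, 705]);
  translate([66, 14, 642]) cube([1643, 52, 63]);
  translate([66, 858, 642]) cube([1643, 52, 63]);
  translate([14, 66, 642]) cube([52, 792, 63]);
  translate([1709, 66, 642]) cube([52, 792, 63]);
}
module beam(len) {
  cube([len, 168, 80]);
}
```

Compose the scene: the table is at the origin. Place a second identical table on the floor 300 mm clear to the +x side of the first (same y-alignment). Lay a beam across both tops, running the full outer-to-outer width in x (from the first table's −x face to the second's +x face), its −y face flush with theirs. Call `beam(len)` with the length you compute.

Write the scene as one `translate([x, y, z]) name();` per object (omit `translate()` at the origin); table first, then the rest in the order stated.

table();
translate([2075, 0, 0]) table();
translate([0, 0, 735]) beam(3850);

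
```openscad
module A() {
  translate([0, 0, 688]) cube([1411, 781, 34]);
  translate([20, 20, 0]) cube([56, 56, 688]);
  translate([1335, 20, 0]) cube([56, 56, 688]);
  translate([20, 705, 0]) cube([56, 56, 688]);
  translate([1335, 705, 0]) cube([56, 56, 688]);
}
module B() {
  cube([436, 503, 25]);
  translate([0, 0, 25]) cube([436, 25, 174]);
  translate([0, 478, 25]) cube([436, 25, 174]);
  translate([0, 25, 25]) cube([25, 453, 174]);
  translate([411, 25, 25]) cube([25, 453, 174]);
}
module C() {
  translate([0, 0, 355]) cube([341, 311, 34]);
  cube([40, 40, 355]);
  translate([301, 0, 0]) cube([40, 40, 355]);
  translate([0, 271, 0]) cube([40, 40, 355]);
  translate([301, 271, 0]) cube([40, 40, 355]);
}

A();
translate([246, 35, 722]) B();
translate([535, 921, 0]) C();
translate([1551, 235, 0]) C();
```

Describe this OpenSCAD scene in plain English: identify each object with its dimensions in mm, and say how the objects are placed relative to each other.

A is a rectangular dining table. The top is 1411×781×34 mm with its upper surface at z = 722 mm. It stands on four 56×56 mm square legs, each inset 20 mm from the nearest pair of top edges, running from the floor to the underside of the top.

B is an open-topped rectangular box: outside dimensions 436×503×199 mm, with a uniform wall and base thickness of 25 mm. The base is a full 436×503 slab on the floor; four walls sit on top of the base. The front and back walls (the −y and +y sides) span the full width; the two side walls fit between them.

C is a four-legged stool. The seat is a 341×311×34 mm slab whose top surface is at z = 389 mm; four square legs, each 40×40 mm in cross-section, run from the floor (z = 0) to the underside of the seat, each flush with a corner of the seat.

The open box is on top of the table. Two stools sit around the table at the +y, +x sides.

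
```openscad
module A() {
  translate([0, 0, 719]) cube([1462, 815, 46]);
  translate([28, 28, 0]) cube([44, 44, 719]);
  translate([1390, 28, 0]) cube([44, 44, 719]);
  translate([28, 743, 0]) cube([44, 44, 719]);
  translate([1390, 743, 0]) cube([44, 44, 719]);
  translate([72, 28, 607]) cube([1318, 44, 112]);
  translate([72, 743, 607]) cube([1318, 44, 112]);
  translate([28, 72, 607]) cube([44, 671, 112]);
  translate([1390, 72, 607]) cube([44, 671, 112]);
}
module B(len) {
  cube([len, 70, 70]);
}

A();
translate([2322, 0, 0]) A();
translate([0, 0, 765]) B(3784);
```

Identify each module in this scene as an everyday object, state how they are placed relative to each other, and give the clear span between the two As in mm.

Second table starts at x = 2322; first ends at x = 1462; clear span = 2322 − 1462 = 860 mm.

A is a table. B is a beam. A beam spans the tops of two tables. The clear span between the two tables is 860 mm.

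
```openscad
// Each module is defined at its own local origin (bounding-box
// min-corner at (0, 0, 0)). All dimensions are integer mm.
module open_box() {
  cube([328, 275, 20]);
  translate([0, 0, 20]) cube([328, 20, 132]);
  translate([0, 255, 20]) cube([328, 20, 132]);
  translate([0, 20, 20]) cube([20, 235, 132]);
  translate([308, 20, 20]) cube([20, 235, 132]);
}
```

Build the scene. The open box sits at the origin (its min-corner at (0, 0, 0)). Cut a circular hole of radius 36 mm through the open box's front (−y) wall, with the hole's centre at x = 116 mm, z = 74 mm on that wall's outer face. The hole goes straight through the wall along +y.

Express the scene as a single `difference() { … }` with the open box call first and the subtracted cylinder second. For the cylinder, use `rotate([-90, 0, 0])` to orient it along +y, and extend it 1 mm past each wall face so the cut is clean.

difference() {
  open_box();
  translate([116, -1, 74]) rotate([-90, 0, 0]) cylinder(h = 22, r = 36);
}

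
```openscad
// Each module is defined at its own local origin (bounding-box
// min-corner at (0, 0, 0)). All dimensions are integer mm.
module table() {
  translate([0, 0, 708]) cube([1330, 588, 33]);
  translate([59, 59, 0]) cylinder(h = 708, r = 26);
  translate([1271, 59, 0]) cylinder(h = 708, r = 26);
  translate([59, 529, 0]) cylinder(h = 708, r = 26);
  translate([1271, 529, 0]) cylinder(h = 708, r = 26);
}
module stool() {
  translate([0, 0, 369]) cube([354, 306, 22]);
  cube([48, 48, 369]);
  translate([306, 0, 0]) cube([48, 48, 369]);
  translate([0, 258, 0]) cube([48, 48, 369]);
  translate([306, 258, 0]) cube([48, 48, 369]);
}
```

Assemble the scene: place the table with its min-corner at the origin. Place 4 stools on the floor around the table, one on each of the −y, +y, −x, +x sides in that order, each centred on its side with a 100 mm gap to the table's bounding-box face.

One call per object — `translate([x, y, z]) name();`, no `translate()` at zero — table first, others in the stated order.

table();
translate([488, -406, 0]) stool();
translate([488, 688, 0]) stool();
translate([-454, 141, 0]) stool();
translate([1430, 141, 0]) stool();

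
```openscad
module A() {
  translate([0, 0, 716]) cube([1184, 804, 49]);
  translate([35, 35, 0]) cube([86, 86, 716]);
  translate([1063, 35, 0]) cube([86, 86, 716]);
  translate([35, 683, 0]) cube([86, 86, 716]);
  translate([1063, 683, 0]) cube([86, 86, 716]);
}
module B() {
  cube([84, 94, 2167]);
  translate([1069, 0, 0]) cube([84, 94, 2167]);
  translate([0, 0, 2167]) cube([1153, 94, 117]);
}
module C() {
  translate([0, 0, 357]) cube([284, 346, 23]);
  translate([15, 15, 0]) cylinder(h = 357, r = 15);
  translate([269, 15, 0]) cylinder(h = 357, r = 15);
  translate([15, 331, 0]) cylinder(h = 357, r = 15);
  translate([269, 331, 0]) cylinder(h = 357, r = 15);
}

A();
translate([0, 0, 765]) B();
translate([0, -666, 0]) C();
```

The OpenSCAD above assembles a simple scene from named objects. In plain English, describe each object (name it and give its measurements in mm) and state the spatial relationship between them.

A is a rectangular dining table. The top is 1184×804×49 mm with its upper surface at z = 765 mm. It stands on four 86×86 mm square legs, each inset 35 mm from the nearest pair of top edges, running from the floor to the underside of the top.

B is a rectangular door frame: two vertical jambs of 84×94 mm section, 2167 mm tall, with a clear opening 985 mm wide between their inner faces. A header 117 mm tall and 94 mm deep lies on top of the jambs and spans the full outside width.

C is a four-legged stool. The seat is a 284×346×23 mm slab whose top surface is at z = 380 mm; four round legs, each 30 mm in diameter, run from the floor (z = 0) to the underside of the seat, each leg's axis is inset half a diameter from the nearest pair of seat edges (so the leg's bounding box is flush with the corner).

The door frame is on top of the table. The stool is on the floor beside the table on its −y side.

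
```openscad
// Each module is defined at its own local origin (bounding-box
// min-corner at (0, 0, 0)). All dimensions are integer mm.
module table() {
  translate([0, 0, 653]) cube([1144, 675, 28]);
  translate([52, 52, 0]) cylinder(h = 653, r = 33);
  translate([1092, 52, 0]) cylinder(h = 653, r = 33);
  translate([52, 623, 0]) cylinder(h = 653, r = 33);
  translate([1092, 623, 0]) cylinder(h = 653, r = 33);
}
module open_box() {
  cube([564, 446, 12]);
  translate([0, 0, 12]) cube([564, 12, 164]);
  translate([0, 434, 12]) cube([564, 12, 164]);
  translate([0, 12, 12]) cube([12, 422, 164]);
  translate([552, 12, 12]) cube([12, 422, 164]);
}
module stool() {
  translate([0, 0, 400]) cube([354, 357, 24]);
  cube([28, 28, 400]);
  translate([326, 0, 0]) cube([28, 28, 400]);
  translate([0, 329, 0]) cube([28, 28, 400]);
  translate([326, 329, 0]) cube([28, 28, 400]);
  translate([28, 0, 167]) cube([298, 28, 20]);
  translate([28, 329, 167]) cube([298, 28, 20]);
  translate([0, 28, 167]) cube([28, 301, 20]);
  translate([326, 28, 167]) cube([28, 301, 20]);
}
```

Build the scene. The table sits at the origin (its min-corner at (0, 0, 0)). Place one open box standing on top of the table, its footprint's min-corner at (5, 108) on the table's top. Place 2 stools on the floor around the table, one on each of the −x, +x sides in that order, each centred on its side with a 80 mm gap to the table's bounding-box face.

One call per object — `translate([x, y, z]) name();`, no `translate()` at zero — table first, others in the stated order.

table();
translate([5, 108, 681]) open_box();
translate([-434, 159, 0]) stool();
translate([1224, 159, 0]) stool();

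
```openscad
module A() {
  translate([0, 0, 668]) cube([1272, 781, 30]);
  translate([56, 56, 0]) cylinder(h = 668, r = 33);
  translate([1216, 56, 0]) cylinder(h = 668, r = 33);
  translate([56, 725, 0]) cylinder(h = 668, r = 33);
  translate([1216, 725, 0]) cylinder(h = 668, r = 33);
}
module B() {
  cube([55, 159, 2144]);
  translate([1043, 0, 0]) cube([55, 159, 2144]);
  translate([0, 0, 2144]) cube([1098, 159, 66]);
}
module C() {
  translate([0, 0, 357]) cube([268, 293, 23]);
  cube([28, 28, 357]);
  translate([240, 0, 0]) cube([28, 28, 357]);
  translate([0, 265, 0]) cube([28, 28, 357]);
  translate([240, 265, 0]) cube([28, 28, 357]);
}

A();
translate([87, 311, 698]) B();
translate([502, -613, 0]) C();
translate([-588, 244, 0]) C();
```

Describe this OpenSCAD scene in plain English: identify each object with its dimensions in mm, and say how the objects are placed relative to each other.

A is a table: top 1272 mm (x) × 781 mm (y), 30 mm thick, upper face at z = 698 mm, on four round legs of 66 mm diameter, each leg's bounding box inset 23 mm from the nearest pair of top edges, running from z = 0 to the bottom of the top.

B is a door frame. The clear opening is 988 mm wide and 2144 mm high. Two 55 mm wide jambs, 159 mm deep, stand either side of the opening from the floor to the top of the opening. A 66 mm thick head sits across the top of both jambs, spanning the full outside width of the frame.

C is a four-legged stool. The seat is a 268×293×23 mm slab whose top surface is at z = 380 mm; four square legs, each 28×28 mm in cross-section, run from the floor (z = 0) to the underside of the seat, each flush with a corner of the seat.

The door frame is on top of the table, centred. Two stools sit around the table at the −y, −x sides.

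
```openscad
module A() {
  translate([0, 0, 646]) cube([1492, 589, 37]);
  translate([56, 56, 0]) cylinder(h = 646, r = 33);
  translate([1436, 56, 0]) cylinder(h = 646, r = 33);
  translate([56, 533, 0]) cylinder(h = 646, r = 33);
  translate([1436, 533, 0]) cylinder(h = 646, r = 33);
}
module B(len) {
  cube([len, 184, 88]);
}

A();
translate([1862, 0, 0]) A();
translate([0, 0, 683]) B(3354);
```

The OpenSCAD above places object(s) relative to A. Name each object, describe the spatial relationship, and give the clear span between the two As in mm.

A is a table. B is a beam. A beam spans the tops of two tables. The clear span between the two tables is 370 mm.

Second table starts at x = 1862; first ends at x = 1492; clear span = 1862 − 1492 = 370 mm.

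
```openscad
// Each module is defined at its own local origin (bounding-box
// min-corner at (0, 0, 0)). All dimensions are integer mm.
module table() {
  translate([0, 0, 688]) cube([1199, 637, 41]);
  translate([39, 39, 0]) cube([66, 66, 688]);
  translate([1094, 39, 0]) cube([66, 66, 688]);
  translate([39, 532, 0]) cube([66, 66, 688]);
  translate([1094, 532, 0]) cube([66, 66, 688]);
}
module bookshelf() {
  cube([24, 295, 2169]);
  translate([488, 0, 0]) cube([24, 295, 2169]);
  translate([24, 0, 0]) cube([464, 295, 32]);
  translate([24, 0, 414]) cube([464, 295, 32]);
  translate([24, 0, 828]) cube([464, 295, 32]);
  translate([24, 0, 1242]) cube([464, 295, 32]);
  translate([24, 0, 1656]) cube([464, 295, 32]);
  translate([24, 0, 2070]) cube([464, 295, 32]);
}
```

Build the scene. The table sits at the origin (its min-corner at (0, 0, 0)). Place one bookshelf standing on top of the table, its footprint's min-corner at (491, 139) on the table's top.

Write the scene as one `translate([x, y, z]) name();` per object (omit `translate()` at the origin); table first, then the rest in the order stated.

table();
translate([491, 139, 729]) bookshelf();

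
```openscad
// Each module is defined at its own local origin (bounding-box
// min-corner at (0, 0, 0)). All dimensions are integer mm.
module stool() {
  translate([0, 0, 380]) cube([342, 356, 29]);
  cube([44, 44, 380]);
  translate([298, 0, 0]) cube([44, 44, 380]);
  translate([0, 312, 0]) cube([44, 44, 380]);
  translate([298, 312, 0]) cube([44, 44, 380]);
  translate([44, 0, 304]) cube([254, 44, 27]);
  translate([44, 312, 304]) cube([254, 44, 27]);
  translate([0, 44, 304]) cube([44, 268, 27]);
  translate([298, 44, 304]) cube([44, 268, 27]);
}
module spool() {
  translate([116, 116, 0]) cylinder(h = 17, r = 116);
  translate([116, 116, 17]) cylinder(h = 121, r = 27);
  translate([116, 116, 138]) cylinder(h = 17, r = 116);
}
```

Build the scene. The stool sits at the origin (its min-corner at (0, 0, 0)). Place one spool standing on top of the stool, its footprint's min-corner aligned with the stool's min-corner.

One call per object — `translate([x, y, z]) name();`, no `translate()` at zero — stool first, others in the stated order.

stool();
translate([0, 0, 409]) spool();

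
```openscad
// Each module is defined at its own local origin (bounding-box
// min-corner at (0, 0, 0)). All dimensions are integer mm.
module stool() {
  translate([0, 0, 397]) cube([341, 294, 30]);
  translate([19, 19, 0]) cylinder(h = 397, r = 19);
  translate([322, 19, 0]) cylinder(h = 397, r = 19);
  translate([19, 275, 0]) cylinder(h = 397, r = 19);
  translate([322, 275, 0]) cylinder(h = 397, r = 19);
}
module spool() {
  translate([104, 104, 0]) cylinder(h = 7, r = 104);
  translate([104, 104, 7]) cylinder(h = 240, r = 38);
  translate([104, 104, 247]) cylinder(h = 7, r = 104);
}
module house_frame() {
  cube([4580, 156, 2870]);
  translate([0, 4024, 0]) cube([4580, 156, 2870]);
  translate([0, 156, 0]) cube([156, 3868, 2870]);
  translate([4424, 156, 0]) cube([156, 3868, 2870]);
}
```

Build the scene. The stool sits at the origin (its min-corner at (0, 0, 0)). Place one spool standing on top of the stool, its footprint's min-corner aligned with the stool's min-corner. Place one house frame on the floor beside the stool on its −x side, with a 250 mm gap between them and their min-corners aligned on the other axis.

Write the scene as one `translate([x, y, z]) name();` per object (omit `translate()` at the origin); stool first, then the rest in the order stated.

stool();
translate([0, 0, 427]) spool();
translate([-4830, 0, 0]) house_frame();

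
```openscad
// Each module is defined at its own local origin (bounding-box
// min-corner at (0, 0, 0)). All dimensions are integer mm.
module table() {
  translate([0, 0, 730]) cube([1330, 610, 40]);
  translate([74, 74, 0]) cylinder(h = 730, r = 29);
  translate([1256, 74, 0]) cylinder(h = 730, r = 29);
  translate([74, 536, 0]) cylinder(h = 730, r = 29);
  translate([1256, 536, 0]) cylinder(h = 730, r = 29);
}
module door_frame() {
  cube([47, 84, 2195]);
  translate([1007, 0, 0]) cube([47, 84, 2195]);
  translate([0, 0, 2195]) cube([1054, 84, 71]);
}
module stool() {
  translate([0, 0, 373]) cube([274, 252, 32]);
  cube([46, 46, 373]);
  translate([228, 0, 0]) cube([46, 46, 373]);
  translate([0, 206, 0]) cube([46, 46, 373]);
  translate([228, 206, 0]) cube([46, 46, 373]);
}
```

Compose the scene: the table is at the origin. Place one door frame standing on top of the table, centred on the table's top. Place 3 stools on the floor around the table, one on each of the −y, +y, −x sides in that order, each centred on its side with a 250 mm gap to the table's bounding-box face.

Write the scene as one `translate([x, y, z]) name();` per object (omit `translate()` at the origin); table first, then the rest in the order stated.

table();
translate([138, 263, 770]) door_frame();
translate([528, -502, 0]) stool();
translate([528, 860, 0]) stool();
translate([-524, 179, 0]) stool();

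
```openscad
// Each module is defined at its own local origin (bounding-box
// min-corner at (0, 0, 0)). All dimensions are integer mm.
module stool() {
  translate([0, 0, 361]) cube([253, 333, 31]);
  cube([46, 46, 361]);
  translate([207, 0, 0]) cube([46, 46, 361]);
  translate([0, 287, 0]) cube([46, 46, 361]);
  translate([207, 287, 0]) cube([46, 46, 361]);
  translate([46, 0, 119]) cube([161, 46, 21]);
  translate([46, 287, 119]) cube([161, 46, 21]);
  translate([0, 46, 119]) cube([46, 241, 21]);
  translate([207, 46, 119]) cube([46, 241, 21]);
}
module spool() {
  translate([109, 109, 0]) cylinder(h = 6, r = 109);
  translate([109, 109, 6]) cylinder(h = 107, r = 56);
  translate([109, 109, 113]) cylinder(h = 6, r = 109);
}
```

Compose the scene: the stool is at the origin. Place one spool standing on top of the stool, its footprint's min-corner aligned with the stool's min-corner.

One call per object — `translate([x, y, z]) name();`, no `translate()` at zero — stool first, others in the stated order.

stool();
translate([0, 0, 392]) spool();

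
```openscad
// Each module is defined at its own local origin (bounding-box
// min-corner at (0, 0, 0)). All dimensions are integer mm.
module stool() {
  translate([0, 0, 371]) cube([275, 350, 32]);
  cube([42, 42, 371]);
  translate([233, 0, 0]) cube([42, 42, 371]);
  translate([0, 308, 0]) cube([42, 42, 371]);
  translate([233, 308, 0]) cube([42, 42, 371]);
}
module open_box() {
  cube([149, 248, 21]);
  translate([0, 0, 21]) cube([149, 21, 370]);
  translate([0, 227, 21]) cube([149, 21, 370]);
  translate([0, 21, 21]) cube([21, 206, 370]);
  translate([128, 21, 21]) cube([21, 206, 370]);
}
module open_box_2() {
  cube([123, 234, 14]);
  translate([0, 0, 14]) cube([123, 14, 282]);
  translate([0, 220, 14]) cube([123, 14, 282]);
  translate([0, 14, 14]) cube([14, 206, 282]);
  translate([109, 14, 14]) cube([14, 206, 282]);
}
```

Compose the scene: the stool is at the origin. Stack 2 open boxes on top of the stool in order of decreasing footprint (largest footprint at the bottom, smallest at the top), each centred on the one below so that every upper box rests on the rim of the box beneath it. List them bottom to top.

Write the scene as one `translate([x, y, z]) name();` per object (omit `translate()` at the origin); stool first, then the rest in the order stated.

stool();
translate([63, 51, 403]) open_box();
translate([76, 58, 794]) open_box_2();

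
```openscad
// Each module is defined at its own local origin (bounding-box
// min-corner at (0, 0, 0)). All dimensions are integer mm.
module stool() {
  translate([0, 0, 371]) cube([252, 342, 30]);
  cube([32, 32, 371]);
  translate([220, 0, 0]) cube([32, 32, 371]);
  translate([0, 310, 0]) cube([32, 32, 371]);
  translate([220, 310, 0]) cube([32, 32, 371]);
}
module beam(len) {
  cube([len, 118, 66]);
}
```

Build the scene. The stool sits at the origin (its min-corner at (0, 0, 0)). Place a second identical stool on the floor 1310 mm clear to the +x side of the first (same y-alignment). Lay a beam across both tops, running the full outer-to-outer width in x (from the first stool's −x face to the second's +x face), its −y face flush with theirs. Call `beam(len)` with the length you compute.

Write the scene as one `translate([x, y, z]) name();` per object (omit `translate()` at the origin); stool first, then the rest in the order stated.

stool();
translate([1562, 0, 0]) stool();
translate([0, 0, 401]) beam(1814);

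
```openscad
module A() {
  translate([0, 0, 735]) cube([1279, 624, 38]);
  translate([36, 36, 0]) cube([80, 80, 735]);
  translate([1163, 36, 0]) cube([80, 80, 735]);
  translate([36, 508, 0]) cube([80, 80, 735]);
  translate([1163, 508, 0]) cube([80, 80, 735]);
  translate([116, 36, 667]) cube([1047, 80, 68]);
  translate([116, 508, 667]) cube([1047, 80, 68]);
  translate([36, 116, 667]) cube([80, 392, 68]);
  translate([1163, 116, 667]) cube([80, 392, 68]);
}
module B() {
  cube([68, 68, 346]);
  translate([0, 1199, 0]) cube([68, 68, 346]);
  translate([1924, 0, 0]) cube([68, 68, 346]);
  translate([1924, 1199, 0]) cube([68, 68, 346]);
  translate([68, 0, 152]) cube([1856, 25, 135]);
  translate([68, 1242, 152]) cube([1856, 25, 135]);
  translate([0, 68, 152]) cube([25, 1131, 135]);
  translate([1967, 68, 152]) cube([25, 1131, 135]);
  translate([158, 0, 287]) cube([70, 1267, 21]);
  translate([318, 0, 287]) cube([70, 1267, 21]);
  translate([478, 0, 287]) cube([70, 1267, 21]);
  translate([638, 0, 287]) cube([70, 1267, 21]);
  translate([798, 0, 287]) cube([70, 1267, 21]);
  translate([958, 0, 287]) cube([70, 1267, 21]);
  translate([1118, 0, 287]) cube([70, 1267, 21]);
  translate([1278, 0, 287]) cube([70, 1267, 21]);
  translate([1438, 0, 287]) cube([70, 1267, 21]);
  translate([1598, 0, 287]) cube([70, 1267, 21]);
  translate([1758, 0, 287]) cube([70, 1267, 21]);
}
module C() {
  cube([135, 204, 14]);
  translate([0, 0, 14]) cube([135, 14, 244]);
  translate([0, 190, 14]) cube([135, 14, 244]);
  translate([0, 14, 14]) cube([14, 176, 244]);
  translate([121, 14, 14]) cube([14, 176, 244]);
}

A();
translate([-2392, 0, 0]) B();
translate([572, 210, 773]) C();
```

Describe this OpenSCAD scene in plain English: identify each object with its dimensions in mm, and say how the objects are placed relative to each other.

A is a table with a 1279×624 mm rectangular top, 38 mm thick, top surface at z = 773 mm, supported by four 80×80 mm square legs, each inset 36 mm from the nearest pair of top edges, running from the floor. Four apron rails, 80 mm thick and 68 mm tall, run between adjacent legs with their top edges flush with the underside of the top and their outer faces flush with the legs' outer faces.

B is a bed frame 1992 mm long (x) by 1267 mm wide (y). Four 68×68 mm corner posts, 346 mm tall, at the corners of the footprint. Four rails of 25 mm thickness and 135 mm height run between adjacent posts with their undersides at z = 152 mm, their outer faces flush with the outside of the frame (the two x-running rails run between the posts' inner faces; the two y-running rails run between the posts' inner faces). 11 slats, each 70 mm wide (x) and 21 mm thick, lie across the top of the two x-running rails, running the full 1267 mm width of the frame in y; the slats are evenly spaced along x between the inner faces of the end posts with equal gaps (rounded down to the nearest mm) at the −x end and between each pair — any rounding remainder accumulates at the +x end.

C is an open storage box with external size 135×204×258 mm and wall thickness 14 mm (the base is also 14 mm thick). The base covers the whole footprint; the four walls stand on the base, with the y-facing walls full-width and the x-facing walls fitting between their inner faces.

The bed frame is on the floor beside the table on its −x side. The open box is on top of the table, centred.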